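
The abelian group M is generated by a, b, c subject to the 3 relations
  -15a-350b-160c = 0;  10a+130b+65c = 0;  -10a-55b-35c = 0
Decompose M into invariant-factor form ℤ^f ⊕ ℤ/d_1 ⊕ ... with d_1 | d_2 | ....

Answer: M ≅ ℤ/5 ⊕ ℤ/5 ⊕ ℤ/15

Derivation:
rank_ℚ(R)=3; free=3−3=0
SNF(R) diag = [5, 5, 15] → torsion [5, 5, 15]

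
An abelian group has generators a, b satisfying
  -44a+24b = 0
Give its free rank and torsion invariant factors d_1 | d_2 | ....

Answer: M ≅ ℤ^1 ⊕ ℤ/4

Derivation:
rank_ℚ(R)=1; free=2−1=1
SNF(R) diag = [4] → torsion [4]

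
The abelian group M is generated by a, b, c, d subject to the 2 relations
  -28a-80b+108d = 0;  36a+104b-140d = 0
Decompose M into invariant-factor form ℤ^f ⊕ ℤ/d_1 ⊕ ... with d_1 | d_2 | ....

Answer: M ≅ ℤ^2 ⊕ ℤ/4 ⊕ ℤ/8

Derivation:
rank_ℚ(R)=2; free=4−2=2
SNF(R) diag = [4, 8] → torsion [4, 8]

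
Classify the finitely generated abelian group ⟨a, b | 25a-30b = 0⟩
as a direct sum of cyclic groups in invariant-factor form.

Answer: M ≅ ℤ^1 ⊕ ℤ/5

Derivation:
rank_ℚ(R)=1; free=2−1=1
SNF(R) diag = [5] → torsion [5]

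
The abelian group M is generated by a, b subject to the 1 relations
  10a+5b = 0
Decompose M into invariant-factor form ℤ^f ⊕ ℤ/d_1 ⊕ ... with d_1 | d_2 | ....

rank_ℚ(R)=1; free=2−1=1
SNF(R) diag = [5] → torsion [5]

Answer: M ≅ ℤ^1 ⊕ ℤ/5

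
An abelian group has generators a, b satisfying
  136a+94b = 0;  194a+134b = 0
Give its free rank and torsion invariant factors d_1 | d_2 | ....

rank_ℚ(R)=2; free=2−2=0
SNF(R) diag = [2, 6] → torsion [2, 6]

Answer: M ≅ ℤ/2 ⊕ ℤ/6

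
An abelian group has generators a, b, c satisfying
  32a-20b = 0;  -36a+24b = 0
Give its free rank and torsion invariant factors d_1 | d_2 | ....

rank_ℚ(R)=2; free=3−2=1
SNF(R) diag = [4, 12] → torsion [4, 12]

Answer: M ≅ ℤ^1 ⊕ ℤ/4 ⊕ ℤ/12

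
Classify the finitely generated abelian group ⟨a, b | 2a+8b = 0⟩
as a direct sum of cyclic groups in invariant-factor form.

Answer: M ≅ ℤ^1 ⊕ ℤ/2

Derivation:
rank_ℚ(R)=1; free=2−1=1
SNF(R) diag = [2] → torsion [2]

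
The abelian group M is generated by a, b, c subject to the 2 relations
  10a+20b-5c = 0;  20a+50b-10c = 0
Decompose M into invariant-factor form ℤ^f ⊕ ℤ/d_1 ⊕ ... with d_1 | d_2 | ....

rank_ℚ(R)=2; free=3−2=1
SNF(R) diag = [5, 10] → torsion [5, 10]

Answer: M ≅ ℤ^1 ⊕ ℤ/5 ⊕ ℤ/10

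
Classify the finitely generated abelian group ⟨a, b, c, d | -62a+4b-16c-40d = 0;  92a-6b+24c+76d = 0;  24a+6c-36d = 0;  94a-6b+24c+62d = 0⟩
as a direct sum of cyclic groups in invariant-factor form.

Answer: M ≅ ℤ/2 ⊕ ℤ/2 ⊕ ℤ/6 ⊕ ℤ/18

Derivation:
rank_ℚ(R)=4; free=4−4=0
SNF(R) diag = [2, 2, 6, 18] → torsion [2, 2, 6, 18]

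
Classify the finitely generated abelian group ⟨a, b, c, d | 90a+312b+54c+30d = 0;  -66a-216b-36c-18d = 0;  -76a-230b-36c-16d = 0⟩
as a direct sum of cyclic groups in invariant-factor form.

rank_ℚ(R)=3; free=4−3=1
SNF(R) diag = [2, 6, 18] → torsion [2, 6, 18]

Answer: M ≅ ℤ^1 ⊕ ℤ/2 ⊕ ℤ/6 ⊕ ℤ/18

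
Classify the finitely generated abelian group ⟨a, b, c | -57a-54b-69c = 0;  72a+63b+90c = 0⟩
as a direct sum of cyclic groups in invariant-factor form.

rank_ℚ(R)=2; free=3−2=1
SNF(R) diag = [3, 9] → torsion [3, 9]

Answer: M ≅ ℤ^1 ⊕ ℤ/3 ⊕ ℤ/9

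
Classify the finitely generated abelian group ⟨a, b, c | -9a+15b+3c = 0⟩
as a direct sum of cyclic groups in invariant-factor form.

Answer: M ≅ ℤ^2 ⊕ ℤ/3

Derivation:
rank_ℚ(R)=1; free=3−1=2
SNF(R) diag = [3] → torsion [3]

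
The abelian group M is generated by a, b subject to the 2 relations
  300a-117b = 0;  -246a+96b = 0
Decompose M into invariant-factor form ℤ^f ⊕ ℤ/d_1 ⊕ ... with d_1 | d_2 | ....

Answer: M ≅ ℤ/3 ⊕ ℤ/6

Derivation:
rank_ℚ(R)=2; free=2−2=0
SNF(R) diag = [3, 6] → torsion [3, 6]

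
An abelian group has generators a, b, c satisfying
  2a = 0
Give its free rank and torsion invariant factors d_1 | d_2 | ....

rank_ℚ(R)=1; free=3−1=2
SNF(R) diag = [2] → torsion [2]

Answer: M ≅ ℤ^2 ⊕ ℤ/2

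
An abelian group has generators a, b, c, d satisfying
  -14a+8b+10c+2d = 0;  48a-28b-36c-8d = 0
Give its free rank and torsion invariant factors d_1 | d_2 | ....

rank_ℚ(R)=2; free=4−2=2
SNF(R) diag = [2, 4] → torsion [2, 4]

Answer: M ≅ ℤ^2 ⊕ ℤ/2 ⊕ ℤ/4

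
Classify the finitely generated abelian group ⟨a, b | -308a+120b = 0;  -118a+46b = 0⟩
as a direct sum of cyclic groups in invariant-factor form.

Answer: M ≅ ℤ/2 ⊕ ℤ/4

Derivation:
rank_ℚ(R)=2; free=2−2=0
SNF(R) diag = [2, 4] → torsion [2, 4]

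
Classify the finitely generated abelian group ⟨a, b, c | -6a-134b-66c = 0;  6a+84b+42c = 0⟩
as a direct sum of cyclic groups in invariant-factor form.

Answer: M ≅ ℤ^1 ⊕ ℤ/2 ⊕ ℤ/6

Derivation:
rank_ℚ(R)=2; free=3−2=1
SNF(R) diag = [2, 6] → torsion [2, 6]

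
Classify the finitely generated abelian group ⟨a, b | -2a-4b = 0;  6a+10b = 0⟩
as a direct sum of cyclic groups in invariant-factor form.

rank_ℚ(R)=2; free=2−2=0
SNF(R) diag = [2, 2] → torsion [2, 2]

Answer: M ≅ ℤ/2 ⊕ ℤ/2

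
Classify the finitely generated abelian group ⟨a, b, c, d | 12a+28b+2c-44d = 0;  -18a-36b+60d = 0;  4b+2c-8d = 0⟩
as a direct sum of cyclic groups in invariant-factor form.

Answer: M ≅ ℤ^1 ⊕ ℤ/2 ⊕ ℤ/6 ⊕ ℤ/12

Derivation:
rank_ℚ(R)=3; free=4−3=1
SNF(R) diag = [2, 6, 12] → torsion [2, 6, 12]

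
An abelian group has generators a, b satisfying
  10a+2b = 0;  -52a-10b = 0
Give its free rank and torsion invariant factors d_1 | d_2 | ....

rank_ℚ(R)=2; free=2−2=0
SNF(R) diag = [2, 2] → torsion [2, 2]

Answer: M ≅ ℤ/2 ⊕ ℤ/2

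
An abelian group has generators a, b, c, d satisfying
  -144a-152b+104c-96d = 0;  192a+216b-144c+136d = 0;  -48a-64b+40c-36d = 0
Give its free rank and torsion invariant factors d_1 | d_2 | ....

Answer: M ≅ ℤ^1 ⊕ ℤ/4 ⊕ ℤ/8 ⊕ ℤ/24

Derivation:
rank_ℚ(R)=3; free=4−3=1
SNF(R) diag = [4, 8, 24] → torsion [4, 8, 24]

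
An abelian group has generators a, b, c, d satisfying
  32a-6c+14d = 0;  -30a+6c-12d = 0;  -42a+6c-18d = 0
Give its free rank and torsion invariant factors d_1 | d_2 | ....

rank_ℚ(R)=3; free=4−3=1
SNF(R) diag = [2, 6, 6] → torsion [2, 6, 6]

Answer: M ≅ ℤ^1 ⊕ ℤ/2 ⊕ ℤ/6 ⊕ ℤ/6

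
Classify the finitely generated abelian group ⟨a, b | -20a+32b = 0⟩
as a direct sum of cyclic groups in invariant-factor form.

Answer: M ≅ ℤ^1 ⊕ ℤ/4

Derivation:
rank_ℚ(R)=1; free=2−1=1
SNF(R) diag = [4] → torsion [4]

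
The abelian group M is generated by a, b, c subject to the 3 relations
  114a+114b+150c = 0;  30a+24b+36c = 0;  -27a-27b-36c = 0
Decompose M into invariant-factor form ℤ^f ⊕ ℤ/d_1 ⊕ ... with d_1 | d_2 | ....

rank_ℚ(R)=3; free=3−3=0
SNF(R) diag = [3, 6, 18] → torsion [3, 6, 18]

Answer: M ≅ ℤ/3 ⊕ ℤ/6 ⊕ ℤ/18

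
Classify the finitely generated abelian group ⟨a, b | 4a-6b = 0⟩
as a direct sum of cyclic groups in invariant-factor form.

Answer: M ≅ ℤ^1 ⊕ ℤ/2

Derivation:
rank_ℚ(R)=1; free=2−1=1
SNF(R) diag = [2] → torsion [2]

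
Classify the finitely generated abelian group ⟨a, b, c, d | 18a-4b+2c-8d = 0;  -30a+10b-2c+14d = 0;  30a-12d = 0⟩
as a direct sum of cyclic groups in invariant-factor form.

Answer: M ≅ ℤ^1 ⊕ ℤ/2 ⊕ ℤ/6 ⊕ ℤ/6

Derivation:
rank_ℚ(R)=3; free=4−3=1
SNF(R) diag = [2, 6, 6] → torsion [2, 6, 6]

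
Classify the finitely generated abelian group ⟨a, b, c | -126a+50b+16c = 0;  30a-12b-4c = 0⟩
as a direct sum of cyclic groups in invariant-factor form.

rank_ℚ(R)=2; free=3−2=1
SNF(R) diag = [2, 2] → torsion [2, 2]

Answer: M ≅ ℤ^1 ⊕ ℤ/2 ⊕ ℤ/2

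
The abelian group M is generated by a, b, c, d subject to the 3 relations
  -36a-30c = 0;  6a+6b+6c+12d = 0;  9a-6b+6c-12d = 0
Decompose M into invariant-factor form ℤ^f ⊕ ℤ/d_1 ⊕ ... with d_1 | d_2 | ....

Answer: M ≅ ℤ^1 ⊕ ℤ/3 ⊕ ℤ/6 ⊕ ℤ/6

Derivation:
rank_ℚ(R)=3; free=4−3=1
SNF(R) diag = [3, 6, 6] → torsion [3, 6, 6]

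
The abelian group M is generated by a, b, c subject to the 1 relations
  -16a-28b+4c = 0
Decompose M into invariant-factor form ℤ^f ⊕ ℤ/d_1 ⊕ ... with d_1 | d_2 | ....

Answer: M ≅ ℤ^2 ⊕ ℤ/4

Derivation:
rank_ℚ(R)=1; free=3−1=2
SNF(R) diag = [4] → torsion [4]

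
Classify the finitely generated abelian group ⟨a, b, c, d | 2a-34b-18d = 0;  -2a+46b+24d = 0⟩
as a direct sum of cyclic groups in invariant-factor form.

Answer: M ≅ ℤ^2 ⊕ ℤ/2 ⊕ ℤ/6

Derivation:
rank_ℚ(R)=2; free=4−2=2
SNF(R) diag = [2, 6] → torsion [2, 6]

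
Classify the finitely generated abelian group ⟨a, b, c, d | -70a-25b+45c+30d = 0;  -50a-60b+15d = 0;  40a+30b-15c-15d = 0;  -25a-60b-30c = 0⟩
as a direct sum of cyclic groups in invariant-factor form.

rank_ℚ(R)=4; free=4−4=0
SNF(R) diag = [5, 5, 15, 15] → torsion [5, 5, 15, 15]

Answer: M ≅ ℤ/5 ⊕ ℤ/5 ⊕ ℤ/15 ⊕ ℤ/15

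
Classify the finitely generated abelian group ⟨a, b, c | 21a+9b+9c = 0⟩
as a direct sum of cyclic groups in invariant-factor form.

rank_ℚ(R)=1; free=3−1=2
SNF(R) diag = [3] → torsion [3]

Answer: M ≅ ℤ^2 ⊕ ℤ/3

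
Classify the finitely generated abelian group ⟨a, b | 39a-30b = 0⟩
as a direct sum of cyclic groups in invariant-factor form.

Answer: M ≅ ℤ^1 ⊕ ℤ/3

Derivation:
rank_ℚ(R)=1; free=2−1=1
SNF(R) diag = [3] → torsion [3]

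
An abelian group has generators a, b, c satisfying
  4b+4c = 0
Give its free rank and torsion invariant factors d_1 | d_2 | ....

rank_ℚ(R)=1; free=3−1=2
SNF(R) diag = [4] → torsion [4]

Answer: M ≅ ℤ^2 ⊕ ℤ/4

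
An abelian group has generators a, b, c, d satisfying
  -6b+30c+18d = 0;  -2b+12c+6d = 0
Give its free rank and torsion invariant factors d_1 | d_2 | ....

rank_ℚ(R)=2; free=4−2=2
SNF(R) diag = [2, 6] → torsion [2, 6]

Answer: M ≅ ℤ^2 ⊕ ℤ/2 ⊕ ℤ/6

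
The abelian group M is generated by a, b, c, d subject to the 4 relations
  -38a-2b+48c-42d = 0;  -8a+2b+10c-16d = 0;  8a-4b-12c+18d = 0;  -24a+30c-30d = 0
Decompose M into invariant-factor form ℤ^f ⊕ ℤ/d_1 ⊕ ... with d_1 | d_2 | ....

rank_ℚ(R)=4; free=4−4=0
SNF(R) diag = [2, 2, 6, 6] → torsion [2, 2, 6, 6]

Answer: M ≅ ℤ/2 ⊕ ℤ/2 ⊕ ℤ/6 ⊕ ℤ/6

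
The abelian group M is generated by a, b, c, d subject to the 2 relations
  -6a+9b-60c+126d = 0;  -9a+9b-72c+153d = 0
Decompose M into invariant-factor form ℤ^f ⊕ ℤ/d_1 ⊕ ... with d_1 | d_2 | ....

rank_ℚ(R)=2; free=4−2=2
SNF(R) diag = [3, 9] → torsion [3, 9]

Answer: M ≅ ℤ^2 ⊕ ℤ/3 ⊕ ℤ/9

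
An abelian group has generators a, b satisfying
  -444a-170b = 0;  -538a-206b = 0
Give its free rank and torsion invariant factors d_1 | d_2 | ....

rank_ℚ(R)=2; free=2−2=0
SNF(R) diag = [2, 2] → torsion [2, 2]

Answer: M ≅ ℤ/2 ⊕ ℤ/2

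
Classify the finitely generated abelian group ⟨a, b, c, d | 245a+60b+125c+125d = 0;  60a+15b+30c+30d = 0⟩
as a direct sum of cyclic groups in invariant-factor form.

Answer: M ≅ ℤ^2 ⊕ ℤ/5 ⊕ ℤ/15

Derivation:
rank_ℚ(R)=2; free=4−2=2
SNF(R) diag = [5, 15] → torsion [5, 15]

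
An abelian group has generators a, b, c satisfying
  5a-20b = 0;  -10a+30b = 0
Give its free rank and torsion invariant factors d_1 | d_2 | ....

Answer: M ≅ ℤ^1 ⊕ ℤ/5 ⊕ ℤ/10

Derivation:
rank_ℚ(R)=2; free=3−2=1
SNF(R) diag = [5, 10] → torsion [5, 10]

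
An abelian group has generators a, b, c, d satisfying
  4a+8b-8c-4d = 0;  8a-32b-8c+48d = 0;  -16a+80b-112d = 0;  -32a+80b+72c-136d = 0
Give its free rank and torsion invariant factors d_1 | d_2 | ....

Answer: M ≅ ℤ/4 ⊕ ℤ/8 ⊕ ℤ/16 ⊕ ℤ/32

Derivation:
rank_ℚ(R)=4; free=4−4=0
SNF(R) diag = [4, 8, 16, 32] → torsion [4, 8, 16, 32]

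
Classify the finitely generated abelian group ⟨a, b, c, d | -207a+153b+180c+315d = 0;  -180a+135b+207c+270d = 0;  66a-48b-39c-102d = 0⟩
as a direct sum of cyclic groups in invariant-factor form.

rank_ℚ(R)=3; free=4−3=1
SNF(R) diag = [3, 9, 27] → torsion [3, 9, 27]

Answer: M ≅ ℤ^1 ⊕ ℤ/3 ⊕ ℤ/9 ⊕ ℤ/27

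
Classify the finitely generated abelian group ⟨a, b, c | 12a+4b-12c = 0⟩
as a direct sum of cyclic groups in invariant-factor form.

rank_ℚ(R)=1; free=3−1=2
SNF(R) diag = [4] → torsion [4]

Answer: M ≅ ℤ^2 ⊕ ℤ/4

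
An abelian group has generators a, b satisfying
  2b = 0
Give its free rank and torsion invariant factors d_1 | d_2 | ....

Answer: M ≅ ℤ^1 ⊕ ℤ/2

Derivation:
rank_ℚ(R)=1; free=2−1=1
SNF(R) diag = [2] → torsion [2]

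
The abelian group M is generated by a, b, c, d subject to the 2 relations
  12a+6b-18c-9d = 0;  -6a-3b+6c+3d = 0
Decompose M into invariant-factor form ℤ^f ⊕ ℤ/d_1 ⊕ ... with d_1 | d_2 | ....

rank_ℚ(R)=2; free=4−2=2
SNF(R) diag = [3, 3] → torsion [3, 3]

Answer: M ≅ ℤ^2 ⊕ ℤ/3 ⊕ ℤ/3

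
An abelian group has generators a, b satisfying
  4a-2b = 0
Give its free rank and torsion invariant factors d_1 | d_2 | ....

Answer: M ≅ ℤ^1 ⊕ ℤ/2

Derivation:
rank_ℚ(R)=1; free=2−1=1
SNF(R) diag = [2] → torsion [2]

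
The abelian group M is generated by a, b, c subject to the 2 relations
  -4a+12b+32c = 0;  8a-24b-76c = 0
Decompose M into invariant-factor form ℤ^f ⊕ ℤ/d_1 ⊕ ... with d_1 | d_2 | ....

rank_ℚ(R)=2; free=3−2=1
SNF(R) diag = [4, 12] → torsion [4, 12]

Answer: M ≅ ℤ^1 ⊕ ℤ/4 ⊕ ℤ/12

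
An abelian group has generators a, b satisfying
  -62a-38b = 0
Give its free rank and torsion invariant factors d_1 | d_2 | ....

rank_ℚ(R)=1; free=2−1=1
SNF(R) diag = [2] → torsion [2]

Answer: M ≅ ℤ^1 ⊕ ℤ/2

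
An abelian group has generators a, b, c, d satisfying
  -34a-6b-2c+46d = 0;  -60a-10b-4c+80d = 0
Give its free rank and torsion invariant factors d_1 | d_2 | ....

Answer: M ≅ ℤ^2 ⊕ ℤ/2 ⊕ ℤ/2

Derivation:
rank_ℚ(R)=2; free=4−2=2
SNF(R) diag = [2, 2] → torsion [2, 2]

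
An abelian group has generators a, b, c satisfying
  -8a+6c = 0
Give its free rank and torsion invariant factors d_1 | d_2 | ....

rank_ℚ(R)=1; free=3−1=2
SNF(R) diag = [2] → torsion [2]

Answer: M ≅ ℤ^2 ⊕ ℤ/2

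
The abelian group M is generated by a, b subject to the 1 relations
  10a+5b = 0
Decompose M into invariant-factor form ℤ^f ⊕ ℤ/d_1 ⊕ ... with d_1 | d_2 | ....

Answer: M ≅ ℤ^1 ⊕ ℤ/5

Derivation:
rank_ℚ(R)=1; free=2−1=1
SNF(R) diag = [5] → torsion [5]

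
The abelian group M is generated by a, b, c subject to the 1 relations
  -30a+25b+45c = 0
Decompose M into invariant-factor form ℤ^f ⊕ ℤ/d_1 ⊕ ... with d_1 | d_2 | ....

Answer: M ≅ ℤ^2 ⊕ ℤ/5

Derivation:
rank_ℚ(R)=1; free=3−1=2
SNF(R) diag = [5] → torsion [5]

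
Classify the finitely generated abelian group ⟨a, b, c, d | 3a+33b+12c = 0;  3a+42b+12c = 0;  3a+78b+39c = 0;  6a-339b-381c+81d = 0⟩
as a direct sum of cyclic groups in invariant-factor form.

rank_ℚ(R)=4; free=4−4=0
SNF(R) diag = [3, 9, 27, 81] → torsion [3, 9, 27, 81]

Answer: M ≅ ℤ/3 ⊕ ℤ/9 ⊕ ℤ/27 ⊕ ℤ/81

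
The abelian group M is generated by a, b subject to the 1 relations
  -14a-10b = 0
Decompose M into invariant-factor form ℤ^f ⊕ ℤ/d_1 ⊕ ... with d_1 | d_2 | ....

rank_ℚ(R)=1; free=2−1=1
SNF(R) diag = [2] → torsion [2]

Answer: M ≅ ℤ^1 ⊕ ℤ/2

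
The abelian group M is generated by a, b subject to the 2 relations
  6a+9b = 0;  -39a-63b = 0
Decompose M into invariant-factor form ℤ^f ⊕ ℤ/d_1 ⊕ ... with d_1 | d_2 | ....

Answer: M ≅ ℤ/3 ⊕ ℤ/9

Derivation:
rank_ℚ(R)=2; free=2−2=0
SNF(R) diag = [3, 9] → torsion [3, 9]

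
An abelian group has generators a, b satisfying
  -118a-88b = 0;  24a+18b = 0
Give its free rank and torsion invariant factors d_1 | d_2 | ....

rank_ℚ(R)=2; free=2−2=0
SNF(R) diag = [2, 6] → torsion [2, 6]

Answer: M ≅ ℤ/2 ⊕ ℤ/6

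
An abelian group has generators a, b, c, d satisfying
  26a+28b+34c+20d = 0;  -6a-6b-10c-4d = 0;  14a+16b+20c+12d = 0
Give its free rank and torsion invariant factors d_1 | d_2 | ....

Answer: M ≅ ℤ^1 ⊕ ℤ/2 ⊕ ℤ/2 ⊕ ℤ/6

Derivation:
rank_ℚ(R)=3; free=4−3=1
SNF(R) diag = [2, 2, 6] → torsion [2, 2, 6]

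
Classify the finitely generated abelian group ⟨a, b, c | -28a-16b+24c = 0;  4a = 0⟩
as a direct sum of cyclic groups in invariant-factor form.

rank_ℚ(R)=2; free=3−2=1
SNF(R) diag = [4, 8] → torsion [4, 8]

Answer: M ≅ ℤ^1 ⊕ ℤ/4 ⊕ ℤ/8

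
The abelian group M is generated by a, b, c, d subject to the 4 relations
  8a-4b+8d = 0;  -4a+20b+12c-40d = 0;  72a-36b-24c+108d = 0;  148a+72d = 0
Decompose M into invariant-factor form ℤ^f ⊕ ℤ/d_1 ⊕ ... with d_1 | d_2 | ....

rank_ℚ(R)=4; free=4−4=0
SNF(R) diag = [4, 4, 12, 36] → torsion [4, 4, 12, 36]

Answer: M ≅ ℤ/4 ⊕ ℤ/4 ⊕ ℤ/12 ⊕ ℤ/36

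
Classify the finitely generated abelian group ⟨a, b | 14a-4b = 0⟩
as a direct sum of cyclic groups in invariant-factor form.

rank_ℚ(R)=1; free=2−1=1
SNF(R) diag = [2] → torsion [2]

Answer: M ≅ ℤ^1 ⊕ ℤ/2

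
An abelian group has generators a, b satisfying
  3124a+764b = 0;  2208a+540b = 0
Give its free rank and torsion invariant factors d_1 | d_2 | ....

rank_ℚ(R)=2; free=2−2=0
SNF(R) diag = [4, 12] → torsion [4, 12]

Answer: M ≅ ℤ/4 ⊕ ℤ/12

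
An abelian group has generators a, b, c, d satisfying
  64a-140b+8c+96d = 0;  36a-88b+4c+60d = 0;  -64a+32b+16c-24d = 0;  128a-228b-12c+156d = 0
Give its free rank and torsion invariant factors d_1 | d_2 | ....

rank_ℚ(R)=4; free=4−4=0
SNF(R) diag = [4, 4, 12, 24] → torsion [4, 4, 12, 24]

Answer: M ≅ ℤ/4 ⊕ ℤ/4 ⊕ ℤ/12 ⊕ ℤ/24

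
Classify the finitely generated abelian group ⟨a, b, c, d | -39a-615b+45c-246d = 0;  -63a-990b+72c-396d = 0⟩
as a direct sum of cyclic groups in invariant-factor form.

Answer: M ≅ ℤ^2 ⊕ ℤ/3 ⊕ ℤ/9

Derivation:
rank_ℚ(R)=2; free=4−2=2
SNF(R) diag = [3, 9] → torsion [3, 9]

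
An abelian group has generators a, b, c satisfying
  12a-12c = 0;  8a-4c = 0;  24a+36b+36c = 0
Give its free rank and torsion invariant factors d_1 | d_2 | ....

rank_ℚ(R)=3; free=3−3=0
SNF(R) diag = [4, 12, 36] → torsion [4, 12, 36]

Answer: M ≅ ℤ/4 ⊕ ℤ/12 ⊕ ℤ/36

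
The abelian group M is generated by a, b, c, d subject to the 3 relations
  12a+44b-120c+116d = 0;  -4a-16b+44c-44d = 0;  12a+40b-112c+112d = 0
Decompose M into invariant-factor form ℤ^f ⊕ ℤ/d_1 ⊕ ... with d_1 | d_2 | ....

rank_ℚ(R)=3; free=4−3=1
SNF(R) diag = [4, 4, 4] → torsion [4, 4, 4]

Answer: M ≅ ℤ^1 ⊕ ℤ/4 ⊕ ℤ/4 ⊕ ℤ/4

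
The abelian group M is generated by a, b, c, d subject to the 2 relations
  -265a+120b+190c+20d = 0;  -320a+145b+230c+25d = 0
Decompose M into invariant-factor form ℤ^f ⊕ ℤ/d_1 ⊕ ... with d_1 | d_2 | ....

Answer: M ≅ ℤ^2 ⊕ ℤ/5 ⊕ ℤ/5

Derivation:
rank_ℚ(R)=2; free=4−2=2
SNF(R) diag = [5, 5] → torsion [5, 5]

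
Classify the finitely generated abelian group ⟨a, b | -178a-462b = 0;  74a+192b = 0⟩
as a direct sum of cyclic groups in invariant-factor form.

rank_ℚ(R)=2; free=2−2=0
SNF(R) diag = [2, 6] → torsion [2, 6]

Answer: M ≅ ℤ/2 ⊕ ℤ/6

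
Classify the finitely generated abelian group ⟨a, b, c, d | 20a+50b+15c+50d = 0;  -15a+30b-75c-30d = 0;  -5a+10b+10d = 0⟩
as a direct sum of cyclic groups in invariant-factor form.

rank_ℚ(R)=3; free=4−3=1
SNF(R) diag = [5, 15, 30] → torsion [5, 15, 30]

Answer: M ≅ ℤ^1 ⊕ ℤ/5 ⊕ ℤ/15 ⊕ ℤ/30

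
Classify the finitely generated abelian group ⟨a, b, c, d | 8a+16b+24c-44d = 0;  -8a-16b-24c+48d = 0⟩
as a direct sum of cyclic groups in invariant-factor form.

rank_ℚ(R)=2; free=4−2=2
SNF(R) diag = [4, 8] → torsion [4, 8]

Answer: M ≅ ℤ^2 ⊕ ℤ/4 ⊕ ℤ/8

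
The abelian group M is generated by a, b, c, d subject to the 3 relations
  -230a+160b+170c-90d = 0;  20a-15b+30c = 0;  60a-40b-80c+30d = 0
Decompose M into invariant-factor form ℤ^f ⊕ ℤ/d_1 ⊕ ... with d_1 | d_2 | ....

rank_ℚ(R)=3; free=4−3=1
SNF(R) diag = [5, 10, 30] → torsion [5, 10, 30]

Answer: M ≅ ℤ^1 ⊕ ℤ/5 ⊕ ℤ/10 ⊕ ℤ/30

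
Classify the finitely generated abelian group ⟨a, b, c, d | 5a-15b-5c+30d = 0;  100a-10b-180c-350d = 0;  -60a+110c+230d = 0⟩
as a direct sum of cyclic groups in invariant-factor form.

rank_ℚ(R)=3; free=4−3=1
SNF(R) diag = [5, 10, 10] → torsion [5, 10, 10]

Answer: M ≅ ℤ^1 ⊕ ℤ/5 ⊕ ℤ/10 ⊕ ℤ/10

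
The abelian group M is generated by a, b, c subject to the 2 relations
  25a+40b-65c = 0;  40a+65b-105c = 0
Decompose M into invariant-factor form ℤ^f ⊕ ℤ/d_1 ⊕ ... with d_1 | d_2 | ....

Answer: M ≅ ℤ^1 ⊕ ℤ/5 ⊕ ℤ/5

Derivation:
rank_ℚ(R)=2; free=3−2=1
SNF(R) diag = [5, 5] → torsion [5, 5]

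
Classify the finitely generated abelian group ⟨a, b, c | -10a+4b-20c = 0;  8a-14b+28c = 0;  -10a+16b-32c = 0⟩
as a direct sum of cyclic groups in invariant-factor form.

Answer: M ≅ ℤ/2 ⊕ ℤ/6 ⊕ ℤ/12

Derivation:
rank_ℚ(R)=3; free=3−3=0
SNF(R) diag = [2, 6, 12] → torsion [2, 6, 12]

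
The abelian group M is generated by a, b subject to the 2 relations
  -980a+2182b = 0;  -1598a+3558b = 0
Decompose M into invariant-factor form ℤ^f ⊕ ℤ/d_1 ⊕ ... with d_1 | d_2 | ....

rank_ℚ(R)=2; free=2−2=0
SNF(R) diag = [2, 2] → torsion [2, 2]

Answer: M ≅ ℤ/2 ⊕ ℤ/2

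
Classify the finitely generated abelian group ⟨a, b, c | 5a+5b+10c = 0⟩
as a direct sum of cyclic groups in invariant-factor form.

Answer: M ≅ ℤ^2 ⊕ ℤ/5

Derivation:
rank_ℚ(R)=1; free=3−1=2
SNF(R) diag = [5] → torsion [5]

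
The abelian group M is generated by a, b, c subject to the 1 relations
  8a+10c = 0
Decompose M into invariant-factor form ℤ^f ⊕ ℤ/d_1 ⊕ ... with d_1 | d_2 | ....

rank_ℚ(R)=1; free=3−1=2
SNF(R) diag = [2] → torsion [2]

Answer: M ≅ ℤ^2 ⊕ ℤ/2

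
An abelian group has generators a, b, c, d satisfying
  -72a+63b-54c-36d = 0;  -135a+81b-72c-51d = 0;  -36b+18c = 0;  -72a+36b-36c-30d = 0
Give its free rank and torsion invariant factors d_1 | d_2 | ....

rank_ℚ(R)=4; free=4−4=0
SNF(R) diag = [3, 9, 18, 54] → torsion [3, 9, 18, 54]

Answer: M ≅ ℤ/3 ⊕ ℤ/9 ⊕ ℤ/18 ⊕ ℤ/54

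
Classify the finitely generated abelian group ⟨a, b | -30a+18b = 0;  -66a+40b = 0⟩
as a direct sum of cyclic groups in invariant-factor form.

rank_ℚ(R)=2; free=2−2=0
SNF(R) diag = [2, 6] → torsion [2, 6]

Answer: M ≅ ℤ/2 ⊕ ℤ/6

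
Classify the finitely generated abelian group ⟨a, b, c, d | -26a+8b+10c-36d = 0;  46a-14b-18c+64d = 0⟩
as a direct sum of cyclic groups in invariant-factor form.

Answer: M ≅ ℤ^2 ⊕ ℤ/2 ⊕ ℤ/2

Derivation:
rank_ℚ(R)=2; free=4−2=2
SNF(R) diag = [2, 2] → torsion [2, 2]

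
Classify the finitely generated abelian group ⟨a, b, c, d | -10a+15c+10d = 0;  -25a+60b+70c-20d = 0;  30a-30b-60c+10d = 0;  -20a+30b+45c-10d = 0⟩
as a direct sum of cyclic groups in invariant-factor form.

Answer: M ≅ ℤ/5 ⊕ ℤ/5 ⊕ ℤ/10 ⊕ ℤ/30

Derivation:
rank_ℚ(R)=4; free=4−4=0
SNF(R) diag = [5, 5, 10, 30] → torsion [5, 5, 10, 30]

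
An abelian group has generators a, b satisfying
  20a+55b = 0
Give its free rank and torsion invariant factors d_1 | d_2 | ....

Answer: M ≅ ℤ^1 ⊕ ℤ/5

Derivation:
rank_ℚ(R)=1; free=2−1=1
SNF(R) diag = [5] → torsion [5]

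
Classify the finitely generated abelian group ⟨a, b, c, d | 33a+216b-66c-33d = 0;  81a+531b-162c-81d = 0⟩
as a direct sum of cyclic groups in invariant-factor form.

rank_ℚ(R)=2; free=4−2=2
SNF(R) diag = [3, 9] → torsion [3, 9]

Answer: M ≅ ℤ^2 ⊕ ℤ/3 ⊕ ℤ/9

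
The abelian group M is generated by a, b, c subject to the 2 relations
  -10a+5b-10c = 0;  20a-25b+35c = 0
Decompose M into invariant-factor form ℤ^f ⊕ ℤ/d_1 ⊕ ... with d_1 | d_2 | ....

Answer: M ≅ ℤ^1 ⊕ ℤ/5 ⊕ ℤ/15

Derivation:
rank_ℚ(R)=2; free=3−2=1
SNF(R) diag = [5, 15] → torsion [5, 15]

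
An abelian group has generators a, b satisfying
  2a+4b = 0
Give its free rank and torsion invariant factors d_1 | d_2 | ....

Answer: M ≅ ℤ^1 ⊕ ℤ/2

Derivation:
rank_ℚ(R)=1; free=2−1=1
SNF(R) diag = [2] → torsion [2]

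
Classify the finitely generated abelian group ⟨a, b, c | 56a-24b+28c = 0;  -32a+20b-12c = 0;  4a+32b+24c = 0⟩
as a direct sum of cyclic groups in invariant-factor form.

rank_ℚ(R)=3; free=3−3=0
SNF(R) diag = [4, 4, 12] → torsion [4, 4, 12]

Answer: M ≅ ℤ/4 ⊕ ℤ/4 ⊕ ℤ/12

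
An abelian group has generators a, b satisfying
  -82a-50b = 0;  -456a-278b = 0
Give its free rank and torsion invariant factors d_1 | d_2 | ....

Answer: M ≅ ℤ/2 ⊕ ℤ/2

Derivation:
rank_ℚ(R)=2; free=2−2=0
SNF(R) diag = [2, 2] → torsion [2, 2]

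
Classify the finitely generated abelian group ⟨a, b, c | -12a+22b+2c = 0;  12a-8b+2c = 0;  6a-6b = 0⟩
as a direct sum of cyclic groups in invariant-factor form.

rank_ℚ(R)=3; free=3−3=0
SNF(R) diag = [2, 6, 6] → torsion [2, 6, 6]

Answer: M ≅ ℤ/2 ⊕ ℤ/6 ⊕ ℤ/6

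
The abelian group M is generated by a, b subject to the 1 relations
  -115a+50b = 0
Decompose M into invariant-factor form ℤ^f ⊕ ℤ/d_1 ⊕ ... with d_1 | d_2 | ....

rank_ℚ(R)=1; free=2−1=1
SNF(R) diag = [5] → torsion [5]

Answer: M ≅ ℤ^1 ⊕ ℤ/5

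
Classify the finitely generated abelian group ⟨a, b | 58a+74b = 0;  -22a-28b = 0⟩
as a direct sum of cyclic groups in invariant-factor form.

rank_ℚ(R)=2; free=2−2=0
SNF(R) diag = [2, 2] → torsion [2, 2]

Answer: M ≅ ℤ/2 ⊕ ℤ/2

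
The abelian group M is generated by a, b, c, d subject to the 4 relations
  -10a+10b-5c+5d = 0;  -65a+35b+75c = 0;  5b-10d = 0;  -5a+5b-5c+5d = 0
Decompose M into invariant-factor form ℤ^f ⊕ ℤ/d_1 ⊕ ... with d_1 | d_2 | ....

rank_ℚ(R)=4; free=4−4=0
SNF(R) diag = [5, 5, 5, 15] → torsion [5, 5, 5, 15]

Answer: M ≅ ℤ/5 ⊕ ℤ/5 ⊕ ℤ/5 ⊕ ℤ/15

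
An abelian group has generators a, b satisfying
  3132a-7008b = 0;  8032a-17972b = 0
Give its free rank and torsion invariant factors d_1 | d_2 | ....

rank_ℚ(R)=2; free=2−2=0
SNF(R) diag = [4, 12] → torsion [4, 12]

Answer: M ≅ ℤ/4 ⊕ ℤ/12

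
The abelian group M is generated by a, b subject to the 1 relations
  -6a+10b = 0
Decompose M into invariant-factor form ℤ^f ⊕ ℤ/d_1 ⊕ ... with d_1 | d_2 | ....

rank_ℚ(R)=1; free=2−1=1
SNF(R) diag = [2] → torsion [2]

Answer: M ≅ ℤ^1 ⊕ ℤ/2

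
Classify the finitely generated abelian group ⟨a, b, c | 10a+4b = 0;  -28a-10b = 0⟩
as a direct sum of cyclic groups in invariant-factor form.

Answer: M ≅ ℤ^1 ⊕ ℤ/2 ⊕ ℤ/6

Derivation:
rank_ℚ(R)=2; free=3−2=1
SNF(R) diag = [2, 6] → torsion [2, 6]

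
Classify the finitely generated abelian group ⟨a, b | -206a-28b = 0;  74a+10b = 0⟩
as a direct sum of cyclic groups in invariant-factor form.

rank_ℚ(R)=2; free=2−2=0
SNF(R) diag = [2, 6] → torsion [2, 6]

Answer: M ≅ ℤ/2 ⊕ ℤ/6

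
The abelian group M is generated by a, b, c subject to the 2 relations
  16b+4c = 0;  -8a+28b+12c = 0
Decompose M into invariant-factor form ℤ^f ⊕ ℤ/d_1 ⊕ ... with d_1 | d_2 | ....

rank_ℚ(R)=2; free=3−2=1
SNF(R) diag = [4, 4] → torsion [4, 4]

Answer: M ≅ ℤ^1 ⊕ ℤ/4 ⊕ ℤ/4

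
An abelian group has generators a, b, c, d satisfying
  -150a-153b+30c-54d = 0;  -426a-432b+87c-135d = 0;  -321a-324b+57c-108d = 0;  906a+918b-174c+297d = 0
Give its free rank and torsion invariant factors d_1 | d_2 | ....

rank_ℚ(R)=4; free=4−4=0
SNF(R) diag = [3, 9, 27, 27] → torsion [3, 9, 27, 27]

Answer: M ≅ ℤ/3 ⊕ ℤ/9 ⊕ ℤ/27 ⊕ ℤ/27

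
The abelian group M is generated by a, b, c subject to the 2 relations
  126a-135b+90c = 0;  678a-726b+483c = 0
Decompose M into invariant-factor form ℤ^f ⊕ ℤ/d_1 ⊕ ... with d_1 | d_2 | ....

rank_ℚ(R)=2; free=3−2=1
SNF(R) diag = [3, 9] → torsion [3, 9]

Answer: M ≅ ℤ^1 ⊕ ℤ/3 ⊕ ℤ/9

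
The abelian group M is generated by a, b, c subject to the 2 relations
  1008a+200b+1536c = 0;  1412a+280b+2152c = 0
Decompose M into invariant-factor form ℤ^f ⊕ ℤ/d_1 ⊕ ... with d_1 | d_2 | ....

Answer: M ≅ ℤ^1 ⊕ ℤ/4 ⊕ ℤ/8

Derivation:
rank_ℚ(R)=2; free=3−2=1
SNF(R) diag = [4, 8] → torsion [4, 8]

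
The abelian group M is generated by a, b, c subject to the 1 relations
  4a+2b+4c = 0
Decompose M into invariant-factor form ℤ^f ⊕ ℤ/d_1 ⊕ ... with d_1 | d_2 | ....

rank_ℚ(R)=1; free=3−1=2
SNF(R) diag = [2] → torsion [2]

Answer: M ≅ ℤ^2 ⊕ ℤ/2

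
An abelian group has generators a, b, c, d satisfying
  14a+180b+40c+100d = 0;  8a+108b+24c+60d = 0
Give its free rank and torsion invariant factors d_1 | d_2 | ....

Answer: M ≅ ℤ^2 ⊕ ℤ/2 ⊕ ℤ/4

Derivation:
rank_ℚ(R)=2; free=4−2=2
SNF(R) diag = [2, 4] → torsion [2, 4]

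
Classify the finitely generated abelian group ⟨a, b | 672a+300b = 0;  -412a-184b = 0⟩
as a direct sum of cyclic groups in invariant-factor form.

Answer: M ≅ ℤ/4 ⊕ ℤ/12

Derivation:
rank_ℚ(R)=2; free=2−2=0
SNF(R) diag = [4, 12] → torsion [4, 12]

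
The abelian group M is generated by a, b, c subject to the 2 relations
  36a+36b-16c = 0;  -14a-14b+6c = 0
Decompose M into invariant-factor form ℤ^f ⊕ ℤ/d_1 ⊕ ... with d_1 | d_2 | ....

rank_ℚ(R)=2; free=3−2=1
SNF(R) diag = [2, 4] → torsion [2, 4]

Answer: M ≅ ℤ^1 ⊕ ℤ/2 ⊕ ℤ/4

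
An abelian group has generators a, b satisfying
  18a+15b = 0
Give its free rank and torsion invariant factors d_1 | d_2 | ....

rank_ℚ(R)=1; free=2−1=1
SNF(R) diag = [3] → torsion [3]

Answer: M ≅ ℤ^1 ⊕ ℤ/3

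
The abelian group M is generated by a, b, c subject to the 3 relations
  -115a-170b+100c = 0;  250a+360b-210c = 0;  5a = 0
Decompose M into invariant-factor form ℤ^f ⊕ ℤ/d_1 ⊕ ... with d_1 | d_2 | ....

rank_ℚ(R)=3; free=3−3=0
SNF(R) diag = [5, 10, 30] → torsion [5, 10, 30]

Answer: M ≅ ℤ/5 ⊕ ℤ/10 ⊕ ℤ/30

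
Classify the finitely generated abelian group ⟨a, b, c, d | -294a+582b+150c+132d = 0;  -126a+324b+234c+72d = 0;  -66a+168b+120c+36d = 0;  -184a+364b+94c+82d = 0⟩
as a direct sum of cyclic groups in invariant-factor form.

Answer: M ≅ ℤ/2 ⊕ ℤ/6 ⊕ ℤ/18 ⊕ ℤ/18

Derivation:
rank_ℚ(R)=4; free=4−4=0
SNF(R) diag = [2, 6, 18, 18] → torsion [2, 6, 18, 18]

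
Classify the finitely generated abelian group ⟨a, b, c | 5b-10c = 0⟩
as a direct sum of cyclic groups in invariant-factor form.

rank_ℚ(R)=1; free=3−1=2
SNF(R) diag = [5] → torsion [5]

Answer: M ≅ ℤ^2 ⊕ ℤ/5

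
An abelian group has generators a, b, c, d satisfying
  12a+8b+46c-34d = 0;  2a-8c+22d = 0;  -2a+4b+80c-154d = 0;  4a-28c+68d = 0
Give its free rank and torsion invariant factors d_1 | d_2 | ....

rank_ℚ(R)=4; free=4−4=0
SNF(R) diag = [2, 2, 4, 12] → torsion [2, 2, 4, 12]

Answer: M ≅ ℤ/2 ⊕ ℤ/2 ⊕ ℤ/4 ⊕ ℤ/12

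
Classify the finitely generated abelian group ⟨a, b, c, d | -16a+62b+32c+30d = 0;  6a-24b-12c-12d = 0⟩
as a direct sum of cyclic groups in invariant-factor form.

rank_ℚ(R)=2; free=4−2=2
SNF(R) diag = [2, 6] → torsion [2, 6]

Answer: M ≅ ℤ^2 ⊕ ℤ/2 ⊕ ℤ/6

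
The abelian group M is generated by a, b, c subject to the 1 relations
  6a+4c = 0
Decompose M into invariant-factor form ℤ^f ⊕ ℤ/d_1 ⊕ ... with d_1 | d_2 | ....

rank_ℚ(R)=1; free=3−1=2
SNF(R) diag = [2] → torsion [2]

Answer: M ≅ ℤ^2 ⊕ ℤ/2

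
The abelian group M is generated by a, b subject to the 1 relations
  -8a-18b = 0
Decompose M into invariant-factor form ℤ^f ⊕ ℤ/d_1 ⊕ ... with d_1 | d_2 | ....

rank_ℚ(R)=1; free=2−1=1
SNF(R) diag = [2] → torsion [2]

Answer: M ≅ ℤ^1 ⊕ ℤ/2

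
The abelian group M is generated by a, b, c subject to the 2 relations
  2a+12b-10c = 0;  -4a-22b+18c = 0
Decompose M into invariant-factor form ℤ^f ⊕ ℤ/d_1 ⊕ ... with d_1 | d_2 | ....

Answer: M ≅ ℤ^1 ⊕ ℤ/2 ⊕ ℤ/2

Derivation:
rank_ℚ(R)=2; free=3−2=1
SNF(R) diag = [2, 2] → torsion [2, 2]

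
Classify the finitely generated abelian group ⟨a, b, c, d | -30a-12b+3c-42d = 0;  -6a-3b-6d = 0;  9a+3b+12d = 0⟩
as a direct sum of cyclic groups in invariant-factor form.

rank_ℚ(R)=3; free=4−3=1
SNF(R) diag = [3, 3, 3] → torsion [3, 3, 3]

Answer: M ≅ ℤ^1 ⊕ ℤ/3 ⊕ ℤ/3 ⊕ ℤ/3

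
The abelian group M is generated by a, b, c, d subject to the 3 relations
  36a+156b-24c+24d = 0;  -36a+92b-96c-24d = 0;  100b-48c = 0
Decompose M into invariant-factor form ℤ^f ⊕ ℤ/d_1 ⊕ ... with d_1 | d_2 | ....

rank_ℚ(R)=3; free=4−3=1
SNF(R) diag = [4, 12, 24] → torsion [4, 12, 24]

Answer: M ≅ ℤ^1 ⊕ ℤ/4 ⊕ ℤ/12 ⊕ ℤ/24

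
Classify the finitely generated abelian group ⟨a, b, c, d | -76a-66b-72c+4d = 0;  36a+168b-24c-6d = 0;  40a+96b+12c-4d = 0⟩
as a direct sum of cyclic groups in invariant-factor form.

Answer: M ≅ ℤ^1 ⊕ ℤ/2 ⊕ ℤ/6 ⊕ ℤ/12

Derivation:
rank_ℚ(R)=3; free=4−3=1
SNF(R) diag = [2, 6, 12] → torsion [2, 6, 12]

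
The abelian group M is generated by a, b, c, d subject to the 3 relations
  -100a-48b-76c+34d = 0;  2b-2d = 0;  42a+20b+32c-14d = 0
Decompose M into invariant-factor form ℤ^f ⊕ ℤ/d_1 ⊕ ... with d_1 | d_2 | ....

rank_ℚ(R)=3; free=4−3=1
SNF(R) diag = [2, 2, 2] → torsion [2, 2, 2]

Answer: M ≅ ℤ^1 ⊕ ℤ/2 ⊕ ℤ/2 ⊕ ℤ/2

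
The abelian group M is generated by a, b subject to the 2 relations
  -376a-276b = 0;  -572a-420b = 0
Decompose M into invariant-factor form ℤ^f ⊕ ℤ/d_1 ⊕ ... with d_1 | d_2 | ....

rank_ℚ(R)=2; free=2−2=0
SNF(R) diag = [4, 12] → torsion [4, 12]

Answer: M ≅ ℤ/4 ⊕ ℤ/12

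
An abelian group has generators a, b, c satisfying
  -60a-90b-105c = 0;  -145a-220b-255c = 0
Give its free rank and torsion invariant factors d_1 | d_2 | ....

Answer: M ≅ ℤ^1 ⊕ ℤ/5 ⊕ ℤ/15

Derivation:
rank_ℚ(R)=2; free=3−2=1
SNF(R) diag = [5, 15] → torsion [5, 15]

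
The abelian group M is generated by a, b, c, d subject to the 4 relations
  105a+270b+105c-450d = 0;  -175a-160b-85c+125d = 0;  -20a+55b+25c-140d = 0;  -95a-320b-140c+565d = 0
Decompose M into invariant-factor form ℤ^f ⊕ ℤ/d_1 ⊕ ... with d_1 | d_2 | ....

rank_ℚ(R)=4; free=4−4=0
SNF(R) diag = [5, 15, 45, 135] → torsion [5, 15, 45, 135]

Answer: M ≅ ℤ/5 ⊕ ℤ/15 ⊕ ℤ/45 ⊕ ℤ/135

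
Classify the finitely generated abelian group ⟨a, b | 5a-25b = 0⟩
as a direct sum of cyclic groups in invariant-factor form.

rank_ℚ(R)=1; free=2−1=1
SNF(R) diag = [5] → torsion [5]

Answer: M ≅ ℤ^1 ⊕ ℤ/5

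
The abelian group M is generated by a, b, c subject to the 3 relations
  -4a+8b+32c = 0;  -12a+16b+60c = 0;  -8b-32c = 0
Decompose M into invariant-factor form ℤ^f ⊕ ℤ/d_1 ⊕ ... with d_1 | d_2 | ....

rank_ℚ(R)=3; free=3−3=0
SNF(R) diag = [4, 4, 8] → torsion [4, 4, 8]

Answer: M ≅ ℤ/4 ⊕ ℤ/4 ⊕ ℤ/8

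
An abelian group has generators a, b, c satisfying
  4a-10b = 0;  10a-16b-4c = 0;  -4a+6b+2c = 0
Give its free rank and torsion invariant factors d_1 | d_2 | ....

Answer: M ≅ ℤ/2 ⊕ ℤ/2 ⊕ ℤ/2

Derivation:
rank_ℚ(R)=3; free=3−3=0
SNF(R) diag = [2, 2, 2] → torsion [2, 2, 2]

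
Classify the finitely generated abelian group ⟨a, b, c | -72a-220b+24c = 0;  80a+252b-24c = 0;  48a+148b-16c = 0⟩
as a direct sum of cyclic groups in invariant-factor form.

Answer: M ≅ ℤ/4 ⊕ ℤ/8 ⊕ ℤ/8

Derivation:
rank_ℚ(R)=3; free=3−3=0
SNF(R) diag = [4, 8, 8] → torsion [4, 8, 8]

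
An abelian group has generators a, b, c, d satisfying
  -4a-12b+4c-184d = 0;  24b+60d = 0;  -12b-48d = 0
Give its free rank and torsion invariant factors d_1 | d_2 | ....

rank_ℚ(R)=3; free=4−3=1
SNF(R) diag = [4, 12, 36] → torsion [4, 12, 36]

Answer: M ≅ ℤ^1 ⊕ ℤ/4 ⊕ ℤ/12 ⊕ ℤ/36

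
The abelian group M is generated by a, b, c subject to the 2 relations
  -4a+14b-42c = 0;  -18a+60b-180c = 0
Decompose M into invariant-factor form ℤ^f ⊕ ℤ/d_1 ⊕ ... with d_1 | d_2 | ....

Answer: M ≅ ℤ^1 ⊕ ℤ/2 ⊕ ℤ/6

Derivation:
rank_ℚ(R)=2; free=3−2=1
SNF(R) diag = [2, 6] → torsion [2, 6]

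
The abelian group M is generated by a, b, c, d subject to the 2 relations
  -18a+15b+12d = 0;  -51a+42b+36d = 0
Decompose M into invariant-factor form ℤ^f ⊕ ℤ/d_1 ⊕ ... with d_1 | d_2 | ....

rank_ℚ(R)=2; free=4−2=2
SNF(R) diag = [3, 3] → torsion [3, 3]

Answer: M ≅ ℤ^2 ⊕ ℤ/3 ⊕ ℤ/3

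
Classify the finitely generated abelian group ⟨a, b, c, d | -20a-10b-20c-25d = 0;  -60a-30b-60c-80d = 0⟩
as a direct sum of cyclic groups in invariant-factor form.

rank_ℚ(R)=2; free=4−2=2
SNF(R) diag = [5, 10] → torsion [5, 10]

Answer: M ≅ ℤ^2 ⊕ ℤ/5 ⊕ ℤ/10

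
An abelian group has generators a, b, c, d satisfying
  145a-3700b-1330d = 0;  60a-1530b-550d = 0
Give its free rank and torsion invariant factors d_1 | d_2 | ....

rank_ℚ(R)=2; free=4−2=2
SNF(R) diag = [5, 10] → torsion [5, 10]

Answer: M ≅ ℤ^2 ⊕ ℤ/5 ⊕ ℤ/10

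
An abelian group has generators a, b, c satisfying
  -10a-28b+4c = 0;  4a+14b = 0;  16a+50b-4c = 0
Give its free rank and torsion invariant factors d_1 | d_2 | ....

Answer: M ≅ ℤ/2 ⊕ ℤ/2 ⊕ ℤ/4

Derivation:
rank_ℚ(R)=3; free=3−3=0
SNF(R) diag = [2, 2, 4] → torsion [2, 2, 4]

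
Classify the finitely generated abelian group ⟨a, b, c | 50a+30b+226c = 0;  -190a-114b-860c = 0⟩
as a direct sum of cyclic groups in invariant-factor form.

rank_ℚ(R)=2; free=3−2=1
SNF(R) diag = [2, 6] → torsion [2, 6]

Answer: M ≅ ℤ^1 ⊕ ℤ/2 ⊕ ℤ/6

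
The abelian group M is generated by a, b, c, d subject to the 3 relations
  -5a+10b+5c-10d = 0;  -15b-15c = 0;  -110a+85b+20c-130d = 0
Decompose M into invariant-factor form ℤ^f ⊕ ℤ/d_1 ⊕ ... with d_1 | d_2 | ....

Answer: M ≅ ℤ^1 ⊕ ℤ/5 ⊕ ℤ/15 ⊕ ℤ/45

Derivation:
rank_ℚ(R)=3; free=4−3=1
SNF(R) diag = [5, 15, 45] → torsion [5, 15, 45]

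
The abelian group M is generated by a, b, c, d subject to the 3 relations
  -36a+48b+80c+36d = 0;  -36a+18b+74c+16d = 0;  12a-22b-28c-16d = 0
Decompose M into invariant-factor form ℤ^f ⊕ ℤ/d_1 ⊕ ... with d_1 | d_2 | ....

Answer: M ≅ ℤ^1 ⊕ ℤ/2 ⊕ ℤ/2 ⊕ ℤ/4

Derivation:
rank_ℚ(R)=3; free=4−3=1
SNF(R) diag = [2, 2, 4] → torsion [2, 2, 4]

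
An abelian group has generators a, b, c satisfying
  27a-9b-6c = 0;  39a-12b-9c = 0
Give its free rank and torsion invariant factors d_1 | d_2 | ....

rank_ℚ(R)=2; free=3−2=1
SNF(R) diag = [3, 3] → torsion [3, 3]

Answer: M ≅ ℤ^1 ⊕ ℤ/3 ⊕ ℤ/3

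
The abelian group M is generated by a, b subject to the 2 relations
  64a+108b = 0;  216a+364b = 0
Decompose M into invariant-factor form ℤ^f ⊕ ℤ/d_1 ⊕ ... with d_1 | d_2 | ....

rank_ℚ(R)=2; free=2−2=0
SNF(R) diag = [4, 8] → torsion [4, 8]

Answer: M ≅ ℤ/4 ⊕ ℤ/8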